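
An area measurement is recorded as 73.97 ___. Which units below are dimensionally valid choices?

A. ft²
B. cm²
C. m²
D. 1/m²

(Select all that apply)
A, B, C

area has SI base units: m^2

Checking each option against m^2:
  A. ft²: ✓ matches
  B. cm²: ✓ matches
  C. m²: ✓ matches
  D. 1/m²: ✗ does not match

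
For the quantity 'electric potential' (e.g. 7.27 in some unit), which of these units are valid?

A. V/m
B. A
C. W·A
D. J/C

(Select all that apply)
D

electric potential has SI base units: kg * m^2 / (A * s^3)

Checking each option against kg * m^2 / (A * s^3):
  A. V/m: ✗ does not match
  B. A: ✗ does not match
  C. W·A: ✗ does not match
  D. J/C: ✓ matches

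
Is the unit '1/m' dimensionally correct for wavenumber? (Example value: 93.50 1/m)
Yes

wavenumber has SI base units: 1 / m
1/m reduces to the same SI base units, so it is a valid unit for wavenumber.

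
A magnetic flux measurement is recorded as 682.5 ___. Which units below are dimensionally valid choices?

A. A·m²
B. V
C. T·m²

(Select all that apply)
C

magnetic flux has SI base units: kg * m^2 / (A * s^2)

Checking each option against kg * m^2 / (A * s^2):
  A. A·m²: ✗ does not match
  B. V: ✗ does not match
  C. T·m²: ✓ matches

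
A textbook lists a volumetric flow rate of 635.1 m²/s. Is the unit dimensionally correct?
No

volumetric flow rate has SI base units: m^3 / s
m²/s does NOT reduce to m^3 / s; a valid unit for volumetric flow rate would be e.g. m³/s.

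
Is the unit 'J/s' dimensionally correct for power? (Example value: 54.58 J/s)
Yes

power has SI base units: kg * m^2 / s^3
J/s reduces to the same SI base units, so it is a valid unit for power.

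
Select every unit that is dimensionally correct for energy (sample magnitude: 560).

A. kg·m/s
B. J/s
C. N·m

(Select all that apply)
C

energy has SI base units: kg * m^2 / s^2

Checking each option against kg * m^2 / s^2:
  A. kg·m/s: ✗ does not match
  B. J/s: ✗ does not match
  C. N·m: ✓ matches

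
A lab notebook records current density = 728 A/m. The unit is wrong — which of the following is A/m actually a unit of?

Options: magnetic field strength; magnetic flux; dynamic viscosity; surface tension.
magnetic field strength

current density should have units dimensionally equivalent to A / m^2 (e.g. A/m²).
The given unit 'A/m' reduces to A / m. Of the listed options, that is the dimensionality of magnetic field strength.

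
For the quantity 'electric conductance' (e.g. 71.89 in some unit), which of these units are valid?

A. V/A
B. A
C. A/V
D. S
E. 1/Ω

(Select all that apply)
C, D, E

electric conductance has SI base units: A^2 * s^3 / (kg * m^2)

Checking each option against A^2 * s^3 / (kg * m^2):
  A. V/A: ✗ does not match
  B. A: ✗ does not match
  C. A/V: ✓ matches
  D. S: ✓ matches
  E. 1/Ω: ✓ matches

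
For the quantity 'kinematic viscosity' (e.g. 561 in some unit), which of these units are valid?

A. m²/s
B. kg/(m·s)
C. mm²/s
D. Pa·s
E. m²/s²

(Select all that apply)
A, C

kinematic viscosity has SI base units: m^2 / s

Checking each option against m^2 / s:
  A. m²/s: ✓ matches
  B. kg/(m·s): ✗ does not match
  C. mm²/s: ✓ matches
  D. Pa·s: ✗ does not match
  E. m²/s²: ✗ does not match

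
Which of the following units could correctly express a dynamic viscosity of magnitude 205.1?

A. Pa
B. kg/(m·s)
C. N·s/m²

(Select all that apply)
B, C

dynamic viscosity has SI base units: kg / (m * s)

Checking each option against kg / (m * s):
  A. Pa: ✗ does not match
  B. kg/(m·s): ✓ matches
  C. N·s/m²: ✓ matches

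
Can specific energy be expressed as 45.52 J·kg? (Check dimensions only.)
No

specific energy has SI base units: m^2 / s^2
J·kg does NOT reduce to m^2 / s^2; a valid unit for specific energy would be e.g. J/kg.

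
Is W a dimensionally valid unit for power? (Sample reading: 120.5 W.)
Yes

power has SI base units: kg * m^2 / s^3
W reduces to the same SI base units, so it is a valid unit for power.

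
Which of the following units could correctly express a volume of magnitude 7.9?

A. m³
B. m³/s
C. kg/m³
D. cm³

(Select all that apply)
A, D

volume has SI base units: m^3

Checking each option against m^3:
  A. m³: ✓ matches
  B. m³/s: ✗ does not match
  C. kg/m³: ✗ does not match
  D. cm³: ✓ matches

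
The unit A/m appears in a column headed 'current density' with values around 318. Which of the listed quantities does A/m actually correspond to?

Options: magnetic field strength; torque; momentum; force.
magnetic field strength

current density should have units dimensionally equivalent to A / m^2 (e.g. A/m²).
The given unit 'A/m' reduces to A / m. Of the listed options, that is the dimensionality of magnetic field strength.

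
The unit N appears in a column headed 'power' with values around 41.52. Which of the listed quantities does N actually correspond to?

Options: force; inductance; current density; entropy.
force

power should have units dimensionally equivalent to kg * m^2 / s^3 (e.g. W).
The given unit 'N' reduces to kg * m / s^2. Of the listed options, that is the dimensionality of force.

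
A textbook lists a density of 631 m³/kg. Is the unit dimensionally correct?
No

density has SI base units: kg / m^3
m³/kg does NOT reduce to kg / m^3; a valid unit for density would be e.g. kg/m³.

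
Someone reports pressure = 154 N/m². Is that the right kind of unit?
Yes

pressure has SI base units: kg / (m * s^2)
N/m² reduces to the same SI base units, so it is a valid unit for pressure.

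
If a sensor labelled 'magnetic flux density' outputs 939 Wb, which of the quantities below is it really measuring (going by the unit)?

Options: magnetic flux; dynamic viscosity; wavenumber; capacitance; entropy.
magnetic flux

magnetic flux density should have units dimensionally equivalent to kg / (A * s^2) (e.g. T).
The given unit 'Wb' reduces to kg * m^2 / (A * s^2). Of the listed options, that is the dimensionality of magnetic flux.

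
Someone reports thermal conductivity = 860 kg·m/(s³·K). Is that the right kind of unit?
Yes

thermal conductivity has SI base units: kg * m / (s^3 * K)
kg·m/(s³·K) reduces to the same SI base units, so it is a valid unit for thermal conductivity.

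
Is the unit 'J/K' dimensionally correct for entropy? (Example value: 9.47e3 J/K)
Yes

entropy has SI base units: kg * m^2 / (s^2 * K)
J/K reduces to the same SI base units, so it is a valid unit for entropy.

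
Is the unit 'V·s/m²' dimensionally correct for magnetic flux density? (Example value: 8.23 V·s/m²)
Yes

magnetic flux density has SI base units: kg / (A * s^2)
V·s/m² reduces to the same SI base units, so it is a valid unit for magnetic flux density.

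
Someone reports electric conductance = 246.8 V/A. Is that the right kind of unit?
No

electric conductance has SI base units: A^2 * s^3 / (kg * m^2)
V/A does NOT reduce to A^2 * s^3 / (kg * m^2); a valid unit for electric conductance would be e.g. S.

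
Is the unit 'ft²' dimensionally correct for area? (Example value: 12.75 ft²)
Yes

area has SI base units: m^2
ft² reduces to the same SI base units, so it is a valid unit for area.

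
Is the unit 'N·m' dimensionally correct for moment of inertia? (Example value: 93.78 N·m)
No

moment of inertia has SI base units: kg * m^2
N·m does NOT reduce to kg * m^2; a valid unit for moment of inertia would be e.g. kg·m².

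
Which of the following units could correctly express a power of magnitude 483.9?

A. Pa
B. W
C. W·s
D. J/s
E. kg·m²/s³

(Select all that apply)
B, D, E

power has SI base units: kg * m^2 / s^3

Checking each option against kg * m^2 / s^3:
  A. Pa: ✗ does not match
  B. W: ✓ matches
  C. W·s: ✗ does not match
  D. J/s: ✓ matches
  E. kg·m²/s³: ✓ matches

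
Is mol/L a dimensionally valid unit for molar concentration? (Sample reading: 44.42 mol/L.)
Yes

molar concentration has SI base units: mol / m^3
mol/L reduces to the same SI base units, so it is a valid unit for molar concentration.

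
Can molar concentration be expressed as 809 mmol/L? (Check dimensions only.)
Yes

molar concentration has SI base units: mol / m^3
mmol/L reduces to the same SI base units, so it is a valid unit for molar concentration.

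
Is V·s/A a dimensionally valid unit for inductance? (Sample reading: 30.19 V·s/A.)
Yes

inductance has SI base units: kg * m^2 / (A^2 * s^2)
V·s/A reduces to the same SI base units, so it is a valid unit for inductance.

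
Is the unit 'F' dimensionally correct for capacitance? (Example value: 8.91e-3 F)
Yes

capacitance has SI base units: A^2 * s^4 / (kg * m^2)
F reduces to the same SI base units, so it is a valid unit for capacitance.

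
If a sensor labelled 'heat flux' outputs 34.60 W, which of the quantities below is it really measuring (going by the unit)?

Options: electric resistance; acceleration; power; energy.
power

heat flux should have units dimensionally equivalent to kg / s^3 (e.g. W/m²).
The given unit 'W' reduces to kg * m^2 / s^3. Of the listed options, that is the dimensionality of power.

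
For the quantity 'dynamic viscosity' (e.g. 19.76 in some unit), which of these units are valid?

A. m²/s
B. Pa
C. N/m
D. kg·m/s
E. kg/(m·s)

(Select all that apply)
E

dynamic viscosity has SI base units: kg / (m * s)

Checking each option against kg / (m * s):
  A. m²/s: ✗ does not match
  B. Pa: ✗ does not match
  C. N/m: ✗ does not match
  D. kg·m/s: ✗ does not match
  E. kg/(m·s): ✓ matches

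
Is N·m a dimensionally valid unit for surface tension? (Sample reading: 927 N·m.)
No

surface tension has SI base units: kg / s^2
N·m does NOT reduce to kg / s^2; a valid unit for surface tension would be e.g. N/m.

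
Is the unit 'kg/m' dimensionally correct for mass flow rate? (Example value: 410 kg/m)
No

mass flow rate has SI base units: kg / s
kg/m does NOT reduce to kg / s; a valid unit for mass flow rate would be e.g. kg/s.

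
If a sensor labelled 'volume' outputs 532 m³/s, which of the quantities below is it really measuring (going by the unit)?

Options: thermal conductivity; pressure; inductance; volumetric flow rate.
volumetric flow rate

volume should have units dimensionally equivalent to m^3 (e.g. m³).
The given unit 'm³/s' reduces to m^3 / s. Of the listed options, that is the dimensionality of volumetric flow rate.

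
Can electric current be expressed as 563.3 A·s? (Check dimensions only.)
No

electric current has SI base units: A
A·s does NOT reduce to A; a valid unit for electric current would be e.g. A.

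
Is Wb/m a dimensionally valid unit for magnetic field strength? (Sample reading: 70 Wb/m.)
No

magnetic field strength has SI base units: A / m
Wb/m does NOT reduce to A / m; a valid unit for magnetic field strength would be e.g. A/m.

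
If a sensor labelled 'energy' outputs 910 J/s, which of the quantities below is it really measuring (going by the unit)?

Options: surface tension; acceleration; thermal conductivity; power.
power

energy should have units dimensionally equivalent to kg * m^2 / s^2 (e.g. J).
The given unit 'J/s' reduces to kg * m^2 / s^3. Of the listed options, that is the dimensionality of power.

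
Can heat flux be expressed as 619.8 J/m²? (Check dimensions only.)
No

heat flux has SI base units: kg / s^3
J/m² does NOT reduce to kg / s^3; a valid unit for heat flux would be e.g. W/m².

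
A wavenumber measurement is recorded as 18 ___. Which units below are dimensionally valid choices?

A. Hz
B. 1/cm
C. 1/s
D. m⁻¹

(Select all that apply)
B, D

wavenumber has SI base units: 1 / m

Checking each option against 1 / m:
  A. Hz: ✗ does not match
  B. 1/cm: ✓ matches
  C. 1/s: ✗ does not match
  D. m⁻¹: ✓ matches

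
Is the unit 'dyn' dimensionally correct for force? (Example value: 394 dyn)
Yes

force has SI base units: kg * m / s^2
dyn reduces to the same SI base units, so it is a valid unit for force.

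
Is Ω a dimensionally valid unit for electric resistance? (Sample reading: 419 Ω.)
Yes

electric resistance has SI base units: kg * m^2 / (A^2 * s^3)
Ω reduces to the same SI base units, so it is a valid unit for electric resistance.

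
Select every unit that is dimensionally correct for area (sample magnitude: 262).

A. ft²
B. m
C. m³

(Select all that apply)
A

area has SI base units: m^2

Checking each option against m^2:
  A. ft²: ✓ matches
  B. m: ✗ does not match
  C. m³: ✗ does not match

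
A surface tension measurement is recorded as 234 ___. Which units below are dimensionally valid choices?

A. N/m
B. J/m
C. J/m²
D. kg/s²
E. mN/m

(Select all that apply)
A, C, D, E

surface tension has SI base units: kg / s^2

Checking each option against kg / s^2:
  A. N/m: ✓ matches
  B. J/m: ✗ does not match
  C. J/m²: ✓ matches
  D. kg/s²: ✓ matches
  E. mN/m: ✓ matches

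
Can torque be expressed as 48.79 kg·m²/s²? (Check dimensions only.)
Yes

torque has SI base units: kg * m^2 / s^2
kg·m²/s² reduces to the same SI base units, so it is a valid unit for torque.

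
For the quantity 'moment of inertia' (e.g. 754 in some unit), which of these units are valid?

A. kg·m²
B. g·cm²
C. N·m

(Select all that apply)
A, B

moment of inertia has SI base units: kg * m^2

Checking each option against kg * m^2:
  A. kg·m²: ✓ matches
  B. g·cm²: ✓ matches
  C. N·m: ✗ does not match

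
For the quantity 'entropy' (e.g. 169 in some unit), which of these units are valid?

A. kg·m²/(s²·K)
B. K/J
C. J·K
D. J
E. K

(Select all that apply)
A

entropy has SI base units: kg * m^2 / (s^2 * K)

Checking each option against kg * m^2 / (s^2 * K):
  A. kg·m²/(s²·K): ✓ matches
  B. K/J: ✗ does not match
  C. J·K: ✗ does not match
  D. J: ✗ does not match
  E. K: ✗ does not match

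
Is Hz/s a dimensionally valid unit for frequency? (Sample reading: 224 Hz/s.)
No

frequency has SI base units: 1 / s
Hz/s does NOT reduce to 1 / s; a valid unit for frequency would be e.g. Hz.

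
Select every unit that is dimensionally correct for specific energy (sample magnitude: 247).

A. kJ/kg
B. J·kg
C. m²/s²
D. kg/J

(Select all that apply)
A, C

specific energy has SI base units: m^2 / s^2

Checking each option against m^2 / s^2:
  A. kJ/kg: ✓ matches
  B. J·kg: ✗ does not match
  C. m²/s²: ✓ matches
  D. kg/J: ✗ does not match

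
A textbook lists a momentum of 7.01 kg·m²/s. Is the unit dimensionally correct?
No

momentum has SI base units: kg * m / s
kg·m²/s does NOT reduce to kg * m / s; a valid unit for momentum would be e.g. kg·m/s.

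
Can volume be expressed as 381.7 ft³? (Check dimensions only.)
Yes

volume has SI base units: m^3
ft³ reduces to the same SI base units, so it is a valid unit for volume.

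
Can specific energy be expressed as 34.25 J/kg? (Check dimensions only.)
Yes

specific energy has SI base units: m^2 / s^2
J/kg reduces to the same SI base units, so it is a valid unit for specific energy.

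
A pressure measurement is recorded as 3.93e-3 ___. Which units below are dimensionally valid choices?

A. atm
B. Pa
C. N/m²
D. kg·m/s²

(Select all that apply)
A, B, C

pressure has SI base units: kg / (m * s^2)

Checking each option against kg / (m * s^2):
  A. atm: ✓ matches
  B. Pa: ✓ matches
  C. N/m²: ✓ matches
  D. kg·m/s²: ✗ does not match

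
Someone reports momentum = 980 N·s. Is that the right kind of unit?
Yes

momentum has SI base units: kg * m / s
N·s reduces to the same SI base units, so it is a valid unit for momentum.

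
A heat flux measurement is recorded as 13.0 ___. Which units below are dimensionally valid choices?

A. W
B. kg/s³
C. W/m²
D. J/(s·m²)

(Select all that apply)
B, C, D

heat flux has SI base units: kg / s^3

Checking each option against kg / s^3:
  A. W: ✗ does not match
  B. kg/s³: ✓ matches
  C. W/m²: ✓ matches
  D. J/(s·m²): ✓ matches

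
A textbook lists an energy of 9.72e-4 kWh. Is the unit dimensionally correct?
Yes

energy has SI base units: kg * m^2 / s^2
kWh reduces to the same SI base units, so it is a valid unit for energy.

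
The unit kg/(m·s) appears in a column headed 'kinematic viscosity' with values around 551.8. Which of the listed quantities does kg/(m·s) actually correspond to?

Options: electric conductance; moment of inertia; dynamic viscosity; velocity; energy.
dynamic viscosity

kinematic viscosity should have units dimensionally equivalent to m^2 / s (e.g. m²/s).
The given unit 'kg/(m·s)' reduces to kg / (m * s). Of the listed options, that is the dimensionality of dynamic viscosity.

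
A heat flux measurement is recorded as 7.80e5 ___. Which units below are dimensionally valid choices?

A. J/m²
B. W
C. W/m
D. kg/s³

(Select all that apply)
D

heat flux has SI base units: kg / s^3

Checking each option against kg / s^3:
  A. J/m²: ✗ does not match
  B. W: ✗ does not match
  C. W/m: ✗ does not match
  D. kg/s³: ✓ matches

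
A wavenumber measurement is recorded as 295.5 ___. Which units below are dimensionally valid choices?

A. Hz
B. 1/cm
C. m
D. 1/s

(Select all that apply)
B

wavenumber has SI base units: 1 / m

Checking each option against 1 / m:
  A. Hz: ✗ does not match
  B. 1/cm: ✓ matches
  C. m: ✗ does not match
  D. 1/s: ✗ does not match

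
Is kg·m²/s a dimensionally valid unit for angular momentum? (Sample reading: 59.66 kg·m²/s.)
Yes

angular momentum has SI base units: kg * m^2 / s
kg·m²/s reduces to the same SI base units, so it is a valid unit for angular momentum.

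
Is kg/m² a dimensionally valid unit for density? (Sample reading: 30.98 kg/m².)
No

density has SI base units: kg / m^3
kg/m² does NOT reduce to kg / m^3; a valid unit for density would be e.g. kg/m³.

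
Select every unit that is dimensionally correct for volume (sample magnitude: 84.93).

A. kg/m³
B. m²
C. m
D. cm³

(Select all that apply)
D

volume has SI base units: m^3

Checking each option against m^3:
  A. kg/m³: ✗ does not match
  B. m²: ✗ does not match
  C. m: ✗ does not match
  D. cm³: ✓ matches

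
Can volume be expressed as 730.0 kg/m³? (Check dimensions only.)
No

volume has SI base units: m^3
kg/m³ does NOT reduce to m^3; a valid unit for volume would be e.g. m³.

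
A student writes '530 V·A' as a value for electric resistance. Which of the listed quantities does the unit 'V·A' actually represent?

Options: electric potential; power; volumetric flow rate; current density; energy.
power

electric resistance should have units dimensionally equivalent to kg * m^2 / (A^2 * s^3) (e.g. Ω).
The given unit 'V·A' reduces to kg * m^2 / s^3. Of the listed options, that is the dimensionality of power.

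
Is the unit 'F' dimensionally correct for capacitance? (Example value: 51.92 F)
Yes

capacitance has SI base units: A^2 * s^4 / (kg * m^2)
F reduces to the same SI base units, so it is a valid unit for capacitance.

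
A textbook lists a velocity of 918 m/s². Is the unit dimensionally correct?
No

velocity has SI base units: m / s
m/s² does NOT reduce to m / s; a valid unit for velocity would be e.g. m/s.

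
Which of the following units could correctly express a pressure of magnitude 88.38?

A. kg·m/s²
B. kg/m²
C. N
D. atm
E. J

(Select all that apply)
D

pressure has SI base units: kg / (m * s^2)

Checking each option against kg / (m * s^2):
  A. kg·m/s²: ✗ does not match
  B. kg/m²: ✗ does not match
  C. N: ✗ does not match
  D. atm: ✓ matches
  E. J: ✗ does not match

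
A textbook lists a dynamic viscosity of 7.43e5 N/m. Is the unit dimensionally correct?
No

dynamic viscosity has SI base units: kg / (m * s)
N/m does NOT reduce to kg / (m * s); a valid unit for dynamic viscosity would be e.g. Pa·s.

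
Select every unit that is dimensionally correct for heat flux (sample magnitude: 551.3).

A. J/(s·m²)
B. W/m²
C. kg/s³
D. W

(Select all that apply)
A, B, C

heat flux has SI base units: kg / s^3

Checking each option against kg / s^3:
  A. J/(s·m²): ✓ matches
  B. W/m²: ✓ matches
  C. kg/s³: ✓ matches
  D. W: ✗ does not match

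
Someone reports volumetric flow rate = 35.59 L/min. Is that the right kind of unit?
Yes

volumetric flow rate has SI base units: m^3 / s
L/min reduces to the same SI base units, so it is a valid unit for volumetric flow rate.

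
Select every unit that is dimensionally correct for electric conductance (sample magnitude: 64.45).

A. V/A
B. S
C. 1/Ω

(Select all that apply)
B, C

electric conductance has SI base units: A^2 * s^3 / (kg * m^2)

Checking each option against A^2 * s^3 / (kg * m^2):
  A. V/A: ✗ does not match
  B. S: ✓ matches
  C. 1/Ω: ✓ matches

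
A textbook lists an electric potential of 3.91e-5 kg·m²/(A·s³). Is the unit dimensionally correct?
Yes

electric potential has SI base units: kg * m^2 / (A * s^3)
kg·m²/(A·s³) reduces to the same SI base units, so it is a valid unit for electric potential.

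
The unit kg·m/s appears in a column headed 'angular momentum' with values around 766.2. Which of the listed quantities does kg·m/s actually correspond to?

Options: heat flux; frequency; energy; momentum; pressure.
momentum

angular momentum should have units dimensionally equivalent to kg * m^2 / s (e.g. kg·m²/s).
The given unit 'kg·m/s' reduces to kg * m / s. Of the listed options, that is the dimensionality of momentum.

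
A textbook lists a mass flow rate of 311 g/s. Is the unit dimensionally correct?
Yes

mass flow rate has SI base units: kg / s
g/s reduces to the same SI base units, so it is a valid unit for mass flow rate.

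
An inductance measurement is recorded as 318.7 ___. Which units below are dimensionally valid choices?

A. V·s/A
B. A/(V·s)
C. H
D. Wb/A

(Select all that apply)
A, C, D

inductance has SI base units: kg * m^2 / (A^2 * s^2)

Checking each option against kg * m^2 / (A^2 * s^2):
  A. V·s/A: ✓ matches
  B. A/(V·s): ✗ does not match
  C. H: ✓ matches
  D. Wb/A: ✓ matches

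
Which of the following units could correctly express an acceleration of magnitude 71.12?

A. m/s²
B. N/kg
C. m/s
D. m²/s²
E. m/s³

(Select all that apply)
A, B

acceleration has SI base units: m / s^2

Checking each option against m / s^2:
  A. m/s²: ✓ matches
  B. N/kg: ✓ matches
  C. m/s: ✗ does not match
  D. m²/s²: ✗ does not match
  E. m/s³: ✗ does not match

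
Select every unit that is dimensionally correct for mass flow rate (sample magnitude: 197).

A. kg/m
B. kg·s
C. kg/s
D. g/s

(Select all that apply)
C, D

mass flow rate has SI base units: kg / s

Checking each option against kg / s:
  A. kg/m: ✗ does not match
  B. kg·s: ✗ does not match
  C. kg/s: ✓ matches
  D. g/s: ✓ matches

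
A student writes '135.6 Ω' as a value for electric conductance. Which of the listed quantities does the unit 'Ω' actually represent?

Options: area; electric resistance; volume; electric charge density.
electric resistance

electric conductance should have units dimensionally equivalent to A^2 * s^3 / (kg * m^2) (e.g. S).
The given unit 'Ω' reduces to kg * m^2 / (A^2 * s^3). Of the listed options, that is the dimensionality of electric resistance.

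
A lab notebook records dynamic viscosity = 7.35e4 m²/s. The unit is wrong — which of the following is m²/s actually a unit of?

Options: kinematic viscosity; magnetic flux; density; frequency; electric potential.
kinematic viscosity

dynamic viscosity should have units dimensionally equivalent to kg / (m * s) (e.g. Pa·s).
The given unit 'm²/s' reduces to m^2 / s. Of the listed options, that is the dimensionality of kinematic viscosity.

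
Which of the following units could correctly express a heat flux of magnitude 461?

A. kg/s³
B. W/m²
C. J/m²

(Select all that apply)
A, B

heat flux has SI base units: kg / s^3

Checking each option against kg / s^3:
  A. kg/s³: ✓ matches
  B. W/m²: ✓ matches
  C. J/m²: ✗ does not match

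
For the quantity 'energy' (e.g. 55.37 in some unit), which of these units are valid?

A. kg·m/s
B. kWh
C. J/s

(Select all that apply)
B

energy has SI base units: kg * m^2 / s^2

Checking each option against kg * m^2 / s^2:
  A. kg·m/s: ✗ does not match
  B. kWh: ✓ matches
  C. J/s: ✗ does not match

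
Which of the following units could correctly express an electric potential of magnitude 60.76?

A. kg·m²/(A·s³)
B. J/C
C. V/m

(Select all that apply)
A, B

electric potential has SI base units: kg * m^2 / (A * s^3)

Checking each option against kg * m^2 / (A * s^3):
  A. kg·m²/(A·s³): ✓ matches
  B. J/C: ✓ matches
  C. V/m: ✗ does not match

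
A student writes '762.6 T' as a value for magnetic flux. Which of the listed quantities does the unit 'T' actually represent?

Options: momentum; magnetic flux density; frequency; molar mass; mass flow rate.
magnetic flux density

magnetic flux should have units dimensionally equivalent to kg * m^2 / (A * s^2) (e.g. Wb).
The given unit 'T' reduces to kg / (A * s^2). Of the listed options, that is the dimensionality of magnetic flux density.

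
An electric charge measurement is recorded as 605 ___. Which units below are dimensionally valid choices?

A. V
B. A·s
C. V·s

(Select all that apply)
B

electric charge has SI base units: A * s

Checking each option against A * s:
  A. V: ✗ does not match
  B. A·s: ✓ matches
  C. V·s: ✗ does not match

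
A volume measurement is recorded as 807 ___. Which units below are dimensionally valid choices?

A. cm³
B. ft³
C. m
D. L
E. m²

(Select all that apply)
A, B, D

volume has SI base units: m^3

Checking each option against m^3:
  A. cm³: ✓ matches
  B. ft³: ✓ matches
  C. m: ✗ does not match
  D. L: ✓ matches
  E. m²: ✗ does not match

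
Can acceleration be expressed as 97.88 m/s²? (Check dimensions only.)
Yes

acceleration has SI base units: m / s^2
m/s² reduces to the same SI base units, so it is a valid unit for acceleration.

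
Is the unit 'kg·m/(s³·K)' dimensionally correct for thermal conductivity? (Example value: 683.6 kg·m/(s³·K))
Yes

thermal conductivity has SI base units: kg * m / (s^3 * K)
kg·m/(s³·K) reduces to the same SI base units, so it is a valid unit for thermal conductivity.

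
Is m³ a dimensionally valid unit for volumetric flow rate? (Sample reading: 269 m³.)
No

volumetric flow rate has SI base units: m^3 / s
m³ does NOT reduce to m^3 / s; a valid unit for volumetric flow rate would be e.g. m³/s.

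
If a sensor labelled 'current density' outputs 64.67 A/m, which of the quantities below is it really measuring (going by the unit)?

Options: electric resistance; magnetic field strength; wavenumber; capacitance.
magnetic field strength

current density should have units dimensionally equivalent to A / m^2 (e.g. A/m²).
The given unit 'A/m' reduces to A / m. Of the listed options, that is the dimensionality of magnetic field strength.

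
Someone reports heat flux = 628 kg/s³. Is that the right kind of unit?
Yes

heat flux has SI base units: kg / s^3
kg/s³ reduces to the same SI base units, so it is a valid unit for heat flux.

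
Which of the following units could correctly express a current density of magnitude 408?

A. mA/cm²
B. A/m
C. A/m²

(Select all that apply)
A, C

current density has SI base units: A / m^2

Checking each option against A / m^2:
  A. mA/cm²: ✓ matches
  B. A/m: ✗ does not match
  C. A/m²: ✓ matches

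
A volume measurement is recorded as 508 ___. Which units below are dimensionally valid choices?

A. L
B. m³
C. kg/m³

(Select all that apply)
A, B

volume has SI base units: m^3

Checking each option against m^3:
  A. L: ✓ matches
  B. m³: ✓ matches
  C. kg/m³: ✗ does not match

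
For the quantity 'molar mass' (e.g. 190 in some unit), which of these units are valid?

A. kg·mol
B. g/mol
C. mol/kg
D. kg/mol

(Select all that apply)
B, D

molar mass has SI base units: kg / mol

Checking each option against kg / mol:
  A. kg·mol: ✗ does not match
  B. g/mol: ✓ matches
  C. mol/kg: ✗ does not match
  D. kg/mol: ✓ matches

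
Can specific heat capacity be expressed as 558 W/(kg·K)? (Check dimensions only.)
No

specific heat capacity has SI base units: m^2 / (s^2 * K)
W/(kg·K) does NOT reduce to m^2 / (s^2 * K); a valid unit for specific heat capacity would be e.g. J/(kg·K).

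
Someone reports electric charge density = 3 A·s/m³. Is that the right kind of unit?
Yes

electric charge density has SI base units: A * s / m^3
A·s/m³ reduces to the same SI base units, so it is a valid unit for electric charge density.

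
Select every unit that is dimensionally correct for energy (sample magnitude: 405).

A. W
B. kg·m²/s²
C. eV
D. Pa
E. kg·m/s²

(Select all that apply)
B, C

energy has SI base units: kg * m^2 / s^2

Checking each option against kg * m^2 / s^2:
  A. W: ✗ does not match
  B. kg·m²/s²: ✓ matches
  C. eV: ✓ matches
  D. Pa: ✗ does not match
  E. kg·m/s²: ✗ does not match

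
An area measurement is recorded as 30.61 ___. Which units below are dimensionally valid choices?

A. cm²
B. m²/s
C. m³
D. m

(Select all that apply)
A

area has SI base units: m^2

Checking each option against m^2:
  A. cm²: ✓ matches
  B. m²/s: ✗ does not match
  C. m³: ✗ does not match
  D. m: ✗ does not match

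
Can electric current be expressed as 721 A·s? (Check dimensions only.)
No

electric current has SI base units: A
A·s does NOT reduce to A; a valid unit for electric current would be e.g. A.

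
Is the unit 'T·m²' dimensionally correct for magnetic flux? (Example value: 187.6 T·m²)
Yes

magnetic flux has SI base units: kg * m^2 / (A * s^2)
T·m² reduces to the same SI base units, so it is a valid unit for magnetic flux.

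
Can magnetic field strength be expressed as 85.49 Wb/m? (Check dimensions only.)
No

magnetic field strength has SI base units: A / m
Wb/m does NOT reduce to A / m; a valid unit for magnetic field strength would be e.g. A/m.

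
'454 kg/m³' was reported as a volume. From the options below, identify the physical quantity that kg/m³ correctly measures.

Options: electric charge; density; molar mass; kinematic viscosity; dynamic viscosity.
density

volume should have units dimensionally equivalent to m^3 (e.g. m³).
The given unit 'kg/m³' reduces to kg / m^3. Of the listed options, that is the dimensionality of density.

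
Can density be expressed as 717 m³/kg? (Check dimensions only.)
No

density has SI base units: kg / m^3
m³/kg does NOT reduce to kg / m^3; a valid unit for density would be e.g. kg/m³.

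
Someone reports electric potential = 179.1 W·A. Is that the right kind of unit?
No

electric potential has SI base units: kg * m^2 / (A * s^3)
W·A does NOT reduce to kg * m^2 / (A * s^3); a valid unit for electric potential would be e.g. V.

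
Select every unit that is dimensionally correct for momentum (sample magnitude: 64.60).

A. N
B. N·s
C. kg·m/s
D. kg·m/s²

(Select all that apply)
B, C

momentum has SI base units: kg * m / s

Checking each option against kg * m / s:
  A. N: ✗ does not match
  B. N·s: ✓ matches
  C. kg·m/s: ✓ matches
  D. kg·m/s²: ✗ does not match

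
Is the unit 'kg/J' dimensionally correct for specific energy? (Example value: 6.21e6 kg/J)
No

specific energy has SI base units: m^2 / s^2
kg/J does NOT reduce to m^2 / s^2; a valid unit for specific energy would be e.g. J/kg.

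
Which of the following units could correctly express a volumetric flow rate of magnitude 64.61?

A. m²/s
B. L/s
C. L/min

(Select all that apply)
B, C

volumetric flow rate has SI base units: m^3 / s

Checking each option against m^3 / s:
  A. m²/s: ✗ does not match
  B. L/s: ✓ matches
  C. L/min: ✓ matches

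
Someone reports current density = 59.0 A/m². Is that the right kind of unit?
Yes

current density has SI base units: A / m^2
A/m² reduces to the same SI base units, so it is a valid unit for current density.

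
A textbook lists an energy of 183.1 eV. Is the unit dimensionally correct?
Yes

energy has SI base units: kg * m^2 / s^2
eV reduces to the same SI base units, so it is a valid unit for energy.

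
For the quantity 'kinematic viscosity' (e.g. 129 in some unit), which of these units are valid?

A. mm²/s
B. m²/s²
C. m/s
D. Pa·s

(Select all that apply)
A

kinematic viscosity has SI base units: m^2 / s

Checking each option against m^2 / s:
  A. mm²/s: ✓ matches
  B. m²/s²: ✗ does not match
  C. m/s: ✗ does not match
  D. Pa·s: ✗ does not match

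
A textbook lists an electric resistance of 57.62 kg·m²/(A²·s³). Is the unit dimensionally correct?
Yes

electric resistance has SI base units: kg * m^2 / (A^2 * s^3)
kg·m²/(A²·s³) reduces to the same SI base units, so it is a valid unit for electric resistance.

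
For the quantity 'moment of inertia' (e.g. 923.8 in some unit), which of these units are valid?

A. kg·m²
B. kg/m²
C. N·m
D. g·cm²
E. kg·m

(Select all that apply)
A, D

moment of inertia has SI base units: kg * m^2

Checking each option against kg * m^2:
  A. kg·m²: ✓ matches
  B. kg/m²: ✗ does not match
  C. N·m: ✗ does not match
  D. g·cm²: ✓ matches
  E. kg·m: ✗ does not match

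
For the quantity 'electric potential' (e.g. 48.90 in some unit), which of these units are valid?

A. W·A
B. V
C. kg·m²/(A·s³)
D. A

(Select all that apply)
B, C

electric potential has SI base units: kg * m^2 / (A * s^3)

Checking each option against kg * m^2 / (A * s^3):
  A. W·A: ✗ does not match
  B. V: ✓ matches
  C. kg·m²/(A·s³): ✓ matches
  D. A: ✗ does not match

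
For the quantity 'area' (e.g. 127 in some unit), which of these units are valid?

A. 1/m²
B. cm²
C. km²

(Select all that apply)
B, C

area has SI base units: m^2

Checking each option against m^2:
  A. 1/m²: ✗ does not match
  B. cm²: ✓ matches
  C. km²: ✓ matches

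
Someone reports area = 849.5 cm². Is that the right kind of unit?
Yes

area has SI base units: m^2
cm² reduces to the same SI base units, so it is a valid unit for area.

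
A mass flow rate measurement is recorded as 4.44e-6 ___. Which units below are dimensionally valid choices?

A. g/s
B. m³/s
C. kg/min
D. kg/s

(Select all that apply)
A, C, D

mass flow rate has SI base units: kg / s

Checking each option against kg / s:
  A. g/s: ✓ matches
  B. m³/s: ✗ does not match
  C. kg/min: ✓ matches
  D. kg/s: ✓ matches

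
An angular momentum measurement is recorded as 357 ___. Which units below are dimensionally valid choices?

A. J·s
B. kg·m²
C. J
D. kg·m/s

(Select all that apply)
A

angular momentum has SI base units: kg * m^2 / s

Checking each option against kg * m^2 / s:
  A. J·s: ✓ matches
  B. kg·m²: ✗ does not match
  C. J: ✗ does not match
  D. kg·m/s: ✗ does not match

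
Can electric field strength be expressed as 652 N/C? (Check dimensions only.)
Yes

electric field strength has SI base units: kg * m / (A * s^3)
N/C reduces to the same SI base units, so it is a valid unit for electric field strength.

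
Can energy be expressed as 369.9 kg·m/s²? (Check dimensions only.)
No

energy has SI base units: kg * m^2 / s^2
kg·m/s² does NOT reduce to kg * m^2 / s^2; a valid unit for energy would be e.g. J.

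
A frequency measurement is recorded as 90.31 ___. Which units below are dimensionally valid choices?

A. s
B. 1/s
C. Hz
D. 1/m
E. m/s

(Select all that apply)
B, C

frequency has SI base units: 1 / s

Checking each option against 1 / s:
  A. s: ✗ does not match
  B. 1/s: ✓ matches
  C. Hz: ✓ matches
  D. 1/m: ✗ does not match
  E. m/s: ✗ does not match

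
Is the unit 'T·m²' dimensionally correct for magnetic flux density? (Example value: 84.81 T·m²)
No

magnetic flux density has SI base units: kg / (A * s^2)
T·m² does NOT reduce to kg / (A * s^2); a valid unit for magnetic flux density would be e.g. T.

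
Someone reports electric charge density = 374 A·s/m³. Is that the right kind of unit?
Yes

electric charge density has SI base units: A * s / m^3
A·s/m³ reduces to the same SI base units, so it is a valid unit for electric charge density.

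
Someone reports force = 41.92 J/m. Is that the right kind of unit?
Yes

force has SI base units: kg * m / s^2
J/m reduces to the same SI base units, so it is a valid unit for force.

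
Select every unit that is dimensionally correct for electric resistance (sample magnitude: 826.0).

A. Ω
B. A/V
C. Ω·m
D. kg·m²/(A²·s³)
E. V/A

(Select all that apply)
A, D, E

electric resistance has SI base units: kg * m^2 / (A^2 * s^3)

Checking each option against kg * m^2 / (A^2 * s^3):
  A. Ω: ✓ matches
  B. A/V: ✗ does not match
  C. Ω·m: ✗ does not match
  D. kg·m²/(A²·s³): ✓ matches
  E. V/A: ✓ matches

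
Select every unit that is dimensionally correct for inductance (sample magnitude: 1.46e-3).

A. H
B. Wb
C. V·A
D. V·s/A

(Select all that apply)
A, D

inductance has SI base units: kg * m^2 / (A^2 * s^2)

Checking each option against kg * m^2 / (A^2 * s^2):
  A. H: ✓ matches
  B. Wb: ✗ does not match
  C. V·A: ✗ does not match
  D. V·s/A: ✓ matches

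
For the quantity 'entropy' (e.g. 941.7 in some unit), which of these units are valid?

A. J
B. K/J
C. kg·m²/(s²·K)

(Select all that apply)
C

entropy has SI base units: kg * m^2 / (s^2 * K)

Checking each option against kg * m^2 / (s^2 * K):
  A. J: ✗ does not match
  B. K/J: ✗ does not match
  C. kg·m²/(s²·K): ✓ matches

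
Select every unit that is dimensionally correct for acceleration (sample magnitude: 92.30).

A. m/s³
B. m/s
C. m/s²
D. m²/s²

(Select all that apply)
C

acceleration has SI base units: m / s^2

Checking each option against m / s^2:
  A. m/s³: ✗ does not match
  B. m/s: ✗ does not match
  C. m/s²: ✓ matches
  D. m²/s²: ✗ does not match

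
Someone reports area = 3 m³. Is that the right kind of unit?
No

area has SI base units: m^2
m³ does NOT reduce to m^2; a valid unit for area would be e.g. m².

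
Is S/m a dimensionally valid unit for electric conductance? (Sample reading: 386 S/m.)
No

electric conductance has SI base units: A^2 * s^3 / (kg * m^2)
S/m does NOT reduce to A^2 * s^3 / (kg * m^2); a valid unit for electric conductance would be e.g. S.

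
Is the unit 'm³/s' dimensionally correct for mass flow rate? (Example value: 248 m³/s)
No

mass flow rate has SI base units: kg / s
m³/s does NOT reduce to kg / s; a valid unit for mass flow rate would be e.g. kg/s.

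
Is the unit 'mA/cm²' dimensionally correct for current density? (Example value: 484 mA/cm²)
Yes

current density has SI base units: A / m^2
mA/cm² reduces to the same SI base units, so it is a valid unit for current density.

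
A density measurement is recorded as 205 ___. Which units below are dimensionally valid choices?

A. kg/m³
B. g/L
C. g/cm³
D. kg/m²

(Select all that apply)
A, B, C

density has SI base units: kg / m^3

Checking each option against kg / m^3:
  A. kg/m³: ✓ matches
  B. g/L: ✓ matches
  C. g/cm³: ✓ matches
  D. kg/m²: ✗ does not match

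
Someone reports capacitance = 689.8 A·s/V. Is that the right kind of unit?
Yes

capacitance has SI base units: A^2 * s^4 / (kg * m^2)
A·s/V reduces to the same SI base units, so it is a valid unit for capacitance.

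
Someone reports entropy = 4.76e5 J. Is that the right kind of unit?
No

entropy has SI base units: kg * m^2 / (s^2 * K)
J does NOT reduce to kg * m^2 / (s^2 * K); a valid unit for entropy would be e.g. J/K.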